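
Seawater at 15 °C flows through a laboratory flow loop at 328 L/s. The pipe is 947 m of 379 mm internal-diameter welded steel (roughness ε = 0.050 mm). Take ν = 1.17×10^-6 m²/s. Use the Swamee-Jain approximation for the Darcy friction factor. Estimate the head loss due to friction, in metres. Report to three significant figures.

h_f ≈ 15.1 m

V = 4Q/(πD²) = 4·0.328/(π·0.379²) = 2.907 m/s
Re = VD/ν = 2.907·0.379/1.17×10^-6 = 9.42×10^5 → turbulent
ε/D = 0.050/379 = 1.32×10^-4
Swamee-Jain: f = 0.01402
h_f = f(L/D)V²/(2g) = 0.01402·(947/0.379)·2.907²/(2·9.81) = 15.09 m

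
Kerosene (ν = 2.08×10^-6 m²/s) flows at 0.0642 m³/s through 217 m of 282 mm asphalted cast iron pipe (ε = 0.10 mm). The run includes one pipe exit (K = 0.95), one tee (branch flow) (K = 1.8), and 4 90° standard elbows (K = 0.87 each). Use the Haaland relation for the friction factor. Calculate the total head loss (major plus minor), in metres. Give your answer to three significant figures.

H_L ≈ 1.11 m

V = 4Q/(πD²) = 1.028 m/s; V²/2g = 0.05385 m
Re = 1.39×10^5, ε/D = 3.55×10^-4 → f = 0.01859 (Haaland)
Major: h_f = f(L/D)·V²/2g = 0.01859·769.5·0.05385 = 0.7702 m
Minor: ΣK = 6.23; h_m = ΣK·V²/2g = 0.3355 m
Total H_L = 0.7702 + 0.3355 = 1.106 m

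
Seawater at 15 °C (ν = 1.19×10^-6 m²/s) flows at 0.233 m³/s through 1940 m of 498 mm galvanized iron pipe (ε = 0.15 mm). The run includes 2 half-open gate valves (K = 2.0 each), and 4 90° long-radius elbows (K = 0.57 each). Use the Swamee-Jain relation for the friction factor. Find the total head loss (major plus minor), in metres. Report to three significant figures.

H_L ≈ 5.11 m

V = 4Q/(πD²) = 1.196 m/s; V²/2g = 0.07293 m
Re = 5.01×10^5, ε/D = 3.01×10^-4 → f = 0.01638 (Swamee-Jain)
Major: h_f = f(L/D)·V²/2g = 0.01638·3896·0.07293 = 4.654 m
Minor: ΣK = 6.28; h_m = ΣK·V²/2g = 0.4580 m
Total H_L = 4.654 + 0.4580 = 5.112 m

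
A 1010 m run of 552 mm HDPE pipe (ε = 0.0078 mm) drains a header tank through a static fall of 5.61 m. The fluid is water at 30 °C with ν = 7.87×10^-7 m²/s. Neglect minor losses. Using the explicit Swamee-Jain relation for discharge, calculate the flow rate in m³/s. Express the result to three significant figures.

Swamee-Jain (Type II): Q = -0.965·√(gD⁵h_f/L)·ln[ε/(3.7D) + √(3.17ν²L/(gD³h_f))]
√(gD⁵h_f/L) = √(9.81·0.552⁵·5.61/1010) = 0.05284
ε/(3.7D) = 3.82×10^-6; √(3.17ν²L/(gD³h_f)) = 1.46×10^-5
Q = -0.965·0.05284·ln(1.846×10^-5) = 0.5559 m³/s
Check: V = 2.32 m/s, Re = 1.63×10^6, f = 0.01117, h_f = 5.62 m ≈ 5.61 m ✓

Q ≈ 0.556 m³/s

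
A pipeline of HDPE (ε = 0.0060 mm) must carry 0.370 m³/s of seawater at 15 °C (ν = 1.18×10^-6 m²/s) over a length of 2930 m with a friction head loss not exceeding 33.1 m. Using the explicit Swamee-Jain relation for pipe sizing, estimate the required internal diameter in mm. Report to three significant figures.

Swamee-Jain (Type III): D = 0.66·[ε^1.25·(LQ²/(gh_f))^4.75 + ν·Q^9.4·(L/(gh_f))^5.2]^0.04
LQ²/(gh_f) = 1.235; L/(gh_f) = 9.023
Term 1 = ε^1.25·(…)^4.75 = 8.10×10^-7; Term 2 = ν·Q^9.4·(…)^5.2 = 9.57×10^-6
D = 0.66·(8.10×10^-7 + 9.57×10^-6)^0.04 = 0.4171 m = 417 mm
Check: V = 2.71 m/s, Re = 9.57×10^5, f = 0.01203, h_f = 31.6 m ≈ 33.1 m ✓

D ≈ 417 mm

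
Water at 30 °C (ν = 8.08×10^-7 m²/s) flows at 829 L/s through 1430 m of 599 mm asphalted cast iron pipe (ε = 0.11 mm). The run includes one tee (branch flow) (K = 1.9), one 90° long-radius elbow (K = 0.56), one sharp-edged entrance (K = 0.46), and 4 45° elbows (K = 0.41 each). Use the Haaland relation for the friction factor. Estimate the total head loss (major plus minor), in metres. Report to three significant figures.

H_L ≈ 16.7 m

V = 4Q/(πD²) = 2.942 m/s; V²/2g = 0.4411 m
Re = 2.18×10^6, ε/D = 1.84×10^-4 → f = 0.01396 (Haaland)
Major: h_f = f(L/D)·V²/2g = 0.01396·2387·0.4411 = 14.70 m
Minor: ΣK = 4.56; h_m = ΣK·V²/2g = 2.011 m
Total H_L = 14.70 + 2.011 = 16.71 m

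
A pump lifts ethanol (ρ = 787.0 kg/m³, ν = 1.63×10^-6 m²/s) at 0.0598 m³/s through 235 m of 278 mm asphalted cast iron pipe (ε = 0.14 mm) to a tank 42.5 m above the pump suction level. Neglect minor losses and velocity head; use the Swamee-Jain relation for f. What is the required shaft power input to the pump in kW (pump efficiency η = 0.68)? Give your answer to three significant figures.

V = 4Q/(πD²) = 0.9852 m/s; Re = 1.68×10^5; ε/D = 5.04×10^-4; f = 0.01927
h_f = f(L/D)V²/2g = 0.8057 m
Total head H = z + h_f = 42.5 + 0.8057 = 43.31 m
P_hyd = ρgQH = 787.0·9.81·0.0598·43.31 = 19.99 kW
P_shaft = P_hyd/η = 19.99/0.68 = 29.40 kW

P_shaft ≈ 29.4 kW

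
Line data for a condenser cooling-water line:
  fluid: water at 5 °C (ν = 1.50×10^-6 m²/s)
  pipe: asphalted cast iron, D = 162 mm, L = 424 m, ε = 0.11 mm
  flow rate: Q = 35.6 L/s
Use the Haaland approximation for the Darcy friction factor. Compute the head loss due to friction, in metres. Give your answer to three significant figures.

V = 4Q/(πD²) = 4·0.0356/(π·0.162²) = 1.727 m/s
Re = VD/ν = 1.727·0.162/1.50×10^-6 = 1.87×10^5 → turbulent
ε/D = 0.11/162 = 6.79×10^-4
Haaland: f = 0.01963
h_f = f(L/D)V²/(2g) = 0.01963·(424/0.162)·1.727²/(2·9.81) = 7.810 m

h_f ≈ 7.81 m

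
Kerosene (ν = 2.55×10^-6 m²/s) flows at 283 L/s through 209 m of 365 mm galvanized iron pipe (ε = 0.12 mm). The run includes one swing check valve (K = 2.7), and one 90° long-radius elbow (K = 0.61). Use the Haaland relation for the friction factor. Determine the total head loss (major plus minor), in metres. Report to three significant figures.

V = 4Q/(πD²) = 2.705 m/s; V²/2g = 0.3728 m
Re = 3.87×10^5, ε/D = 3.29×10^-4 → f = 0.01666 (Haaland)
Major: h_f = f(L/D)·V²/2g = 0.01666·572.6·0.3728 = 3.557 m
Minor: ΣK = 3.31; h_m = ΣK·V²/2g = 1.234 m
Total H_L = 3.557 + 1.234 = 4.791 m

H_L ≈ 4.79 m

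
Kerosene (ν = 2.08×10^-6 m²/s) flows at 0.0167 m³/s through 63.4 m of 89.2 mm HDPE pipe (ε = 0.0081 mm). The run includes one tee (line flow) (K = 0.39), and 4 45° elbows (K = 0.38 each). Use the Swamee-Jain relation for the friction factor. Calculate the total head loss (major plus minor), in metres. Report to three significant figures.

H_L ≈ 5.34 m

V = 4Q/(πD²) = 2.672 m/s; V²/2g = 0.3640 m
Re = 1.15×10^5, ε/D = 9.08×10^-5 → f = 0.01794 (Swamee-Jain)
Major: h_f = f(L/D)·V²/2g = 0.01794·710.8·0.3640 = 4.642 m
Minor: ΣK = 1.91; h_m = ΣK·V²/2g = 0.6952 m
Total H_L = 4.642 + 0.6952 = 5.338 m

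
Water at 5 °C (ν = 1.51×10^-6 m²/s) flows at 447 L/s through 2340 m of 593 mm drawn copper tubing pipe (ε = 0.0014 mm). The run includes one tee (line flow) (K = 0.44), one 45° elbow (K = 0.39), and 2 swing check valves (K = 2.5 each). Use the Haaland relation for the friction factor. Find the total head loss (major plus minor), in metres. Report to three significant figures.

H_L ≈ 7.39 m

V = 4Q/(πD²) = 1.618 m/s; V²/2g = 0.1335 m
Re = 6.36×10^5, ε/D = 2.36×10^-6 → f = 0.01255 (Haaland)
Major: h_f = f(L/D)·V²/2g = 0.01255·3946·0.1335 = 6.612 m
Minor: ΣK = 5.83; h_m = ΣK·V²/2g = 0.7784 m
Total H_L = 6.612 + 0.7784 = 7.390 m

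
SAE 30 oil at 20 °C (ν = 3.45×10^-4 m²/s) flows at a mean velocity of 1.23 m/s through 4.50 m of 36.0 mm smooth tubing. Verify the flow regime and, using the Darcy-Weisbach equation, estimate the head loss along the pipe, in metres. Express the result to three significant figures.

Re = VD/ν = 1.23·0.03600/3.45×10^-4 = 128 → laminar (Re < 2300)
f = 64/Re = 0.4986
h_f = f(L/D)V²/(2g) = 0.4986·(4.50/0.03600)·1.23²/(2·9.81) = 4.806 m

h_f ≈ 4.81 m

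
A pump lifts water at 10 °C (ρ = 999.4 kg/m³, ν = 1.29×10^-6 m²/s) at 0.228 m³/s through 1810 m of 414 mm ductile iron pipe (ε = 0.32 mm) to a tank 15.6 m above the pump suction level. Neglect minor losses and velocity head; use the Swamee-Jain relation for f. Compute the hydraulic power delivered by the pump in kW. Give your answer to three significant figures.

V = 4Q/(πD²) = 1.694 m/s; Re = 5.44×10^5; ε/D = 7.73×10^-4; f = 0.01924
h_f = f(L/D)V²/2g = 12.30 m
Total head H = z + h_f = 15.6 + 12.30 = 27.90 m
P_hyd = ρgQH = 999.4·9.81·0.228·27.90 = 62.36 kW

P_hyd ≈ 62.4 kW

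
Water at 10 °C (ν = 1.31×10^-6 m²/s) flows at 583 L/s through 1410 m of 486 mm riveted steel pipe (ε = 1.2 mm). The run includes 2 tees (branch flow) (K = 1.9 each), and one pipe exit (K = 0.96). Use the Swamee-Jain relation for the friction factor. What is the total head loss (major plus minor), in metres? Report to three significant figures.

V = 4Q/(πD²) = 3.143 m/s; V²/2g = 0.5034 m
Re = 1.17×10^6, ε/D = 0.00247 → f = 0.02499 (Swamee-Jain)
Major: h_f = f(L/D)·V²/2g = 0.02499·2901·0.5034 = 36.50 m
Minor: ΣK = 4.76; h_m = ΣK·V²/2g = 2.396 m
Total H_L = 36.50 + 2.396 = 38.89 m

H_L ≈ 38.9 m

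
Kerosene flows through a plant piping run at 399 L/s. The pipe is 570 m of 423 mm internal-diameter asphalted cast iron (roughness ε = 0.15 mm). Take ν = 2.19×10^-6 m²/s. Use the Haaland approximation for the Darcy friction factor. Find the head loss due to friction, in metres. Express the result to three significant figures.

h_f ≈ 9.13 m

V = 4Q/(πD²) = 4·0.399/(π·0.423²) = 2.839 m/s
Re = VD/ν = 2.839·0.423/2.19×10^-6 = 5.48×10^5 → turbulent
ε/D = 0.15/423 = 3.55×10^-4
Haaland: f = 0.01649
h_f = f(L/D)V²/(2g) = 0.01649·(570/0.423)·2.839²/(2·9.81) = 9.132 m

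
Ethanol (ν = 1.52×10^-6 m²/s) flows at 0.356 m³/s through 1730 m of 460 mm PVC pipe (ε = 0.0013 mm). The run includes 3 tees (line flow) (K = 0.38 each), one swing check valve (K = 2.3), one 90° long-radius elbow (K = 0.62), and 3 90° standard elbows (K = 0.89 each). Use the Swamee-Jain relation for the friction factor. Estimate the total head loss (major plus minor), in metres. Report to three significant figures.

V = 4Q/(πD²) = 2.142 m/s; V²/2g = 0.2339 m
Re = 6.48×10^5, ε/D = 2.83×10^-6 → f = 0.01256 (Swamee-Jain)
Major: h_f = f(L/D)·V²/2g = 0.01256·3761·0.2339 = 11.05 m
Minor: ΣK = 6.73; h_m = ΣK·V²/2g = 1.574 m
Total H_L = 11.05 + 1.574 = 12.62 m

H_L ≈ 12.6 m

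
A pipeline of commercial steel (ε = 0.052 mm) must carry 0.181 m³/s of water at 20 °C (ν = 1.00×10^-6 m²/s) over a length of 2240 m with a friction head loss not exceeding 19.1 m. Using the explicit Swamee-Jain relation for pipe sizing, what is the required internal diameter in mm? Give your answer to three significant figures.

D ≈ 345 mm

Swamee-Jain (Type III): D = 0.66·[ε^1.25·(LQ²/(gh_f))^4.75 + ν·Q^9.4·(L/(gh_f))^5.2]^0.04
LQ²/(gh_f) = 0.3917; L/(gh_f) = 11.95
Term 1 = ε^1.25·(…)^4.75 = 5.14×10^-8; Term 2 = ν·Q^9.4·(…)^5.2 = 4.22×10^-8
D = 0.66·(5.14×10^-8 + 4.22×10^-8)^0.04 = 0.3455 m = 345 mm
Check: V = 1.93 m/s, Re = 6.67×10^5, f = 0.01463, h_f = 18.0 m ≈ 19.1 m ✓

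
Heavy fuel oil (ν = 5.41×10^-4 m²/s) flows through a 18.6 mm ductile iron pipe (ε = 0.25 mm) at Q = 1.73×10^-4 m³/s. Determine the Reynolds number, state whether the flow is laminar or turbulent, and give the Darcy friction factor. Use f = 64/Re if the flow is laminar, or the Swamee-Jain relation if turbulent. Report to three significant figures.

Re ≈ 21.9; laminar; f = 64/Re ≈ 2.92

V = 4Q/(πD²) = 0.6367 m/s
Re = VD/ν = 0.6367·0.0186/5.41×10^-4 = 21.9
Re < 2300 → laminar → f = 64/Re = 2.924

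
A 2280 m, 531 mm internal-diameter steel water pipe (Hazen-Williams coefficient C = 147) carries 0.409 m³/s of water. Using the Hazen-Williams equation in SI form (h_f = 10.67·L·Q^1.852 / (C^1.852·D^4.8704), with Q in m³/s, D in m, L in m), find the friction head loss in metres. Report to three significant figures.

h_f ≈ 9.82 m

h_f = 10.67·2280·0.409^1.852 / (147^1.852·0.531^4.8704) = 9.818 m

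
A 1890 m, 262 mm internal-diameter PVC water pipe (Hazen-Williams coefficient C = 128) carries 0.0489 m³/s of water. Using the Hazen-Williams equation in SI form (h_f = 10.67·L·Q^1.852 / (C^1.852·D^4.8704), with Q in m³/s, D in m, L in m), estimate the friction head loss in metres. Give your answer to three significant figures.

h_f ≈ 6.42 m

h_f = 10.67·1890·0.0489^1.852 / (128^1.852·0.262^4.8704) = 6.424 m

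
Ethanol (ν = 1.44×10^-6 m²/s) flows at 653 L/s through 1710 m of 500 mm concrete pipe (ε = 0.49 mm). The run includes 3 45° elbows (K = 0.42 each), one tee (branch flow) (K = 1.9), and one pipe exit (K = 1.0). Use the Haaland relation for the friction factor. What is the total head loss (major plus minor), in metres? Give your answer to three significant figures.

H_L ≈ 40.5 m

V = 4Q/(πD²) = 3.326 m/s; V²/2g = 0.5637 m
Re = 1.15×10^6, ε/D = 9.80×10^-4 → f = 0.01981 (Haaland)
Major: h_f = f(L/D)·V²/2g = 0.01981·3420·0.5637 = 38.20 m
Minor: ΣK = 4.16; h_m = ΣK·V²/2g = 2.345 m
Total H_L = 38.20 + 2.345 = 40.54 m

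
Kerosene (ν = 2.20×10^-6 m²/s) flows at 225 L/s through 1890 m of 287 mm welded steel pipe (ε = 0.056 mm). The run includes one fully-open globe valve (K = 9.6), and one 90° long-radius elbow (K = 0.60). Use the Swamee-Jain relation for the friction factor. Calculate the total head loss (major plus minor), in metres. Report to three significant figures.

H_L ≈ 69.6 m

V = 4Q/(πD²) = 3.478 m/s; V²/2g = 0.6165 m
Re = 4.54×10^5, ε/D = 1.95×10^-4 → f = 0.01560 (Swamee-Jain)
Major: h_f = f(L/D)·V²/2g = 0.01560·6585·0.6165 = 63.34 m
Minor: ΣK = 10.2; h_m = ΣK·V²/2g = 6.289 m
Total H_L = 63.34 + 6.289 = 69.63 m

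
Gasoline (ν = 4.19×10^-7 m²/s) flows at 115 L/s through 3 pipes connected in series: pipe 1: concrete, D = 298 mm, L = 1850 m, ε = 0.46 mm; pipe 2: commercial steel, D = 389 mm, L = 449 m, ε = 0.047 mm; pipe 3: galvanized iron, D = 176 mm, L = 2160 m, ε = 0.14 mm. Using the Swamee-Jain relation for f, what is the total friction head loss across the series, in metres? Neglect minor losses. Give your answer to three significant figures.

H ≈ 283 m

Pipe 1: V = 1.649 m/s, Re = 1.17×10^6, ε/D = 0.00154, f = 0.02215, h_1 = f(L/D)V²/2g = 19.05 m
Pipe 2: V = 0.9676 m/s, Re = 8.98×10^5, ε/D = 1.21×10^-4, f = 0.01392, h_2 = f(L/D)V²/2g = 0.7667 m
Pipe 3: V = 4.727 m/s, Re = 1.99×10^6, ε/D = 7.95×10^-4, f = 0.01883, h_3 = f(L/D)V²/2g = 263.2 m
Series → Q common, losses add: H = Σh = 283.1 m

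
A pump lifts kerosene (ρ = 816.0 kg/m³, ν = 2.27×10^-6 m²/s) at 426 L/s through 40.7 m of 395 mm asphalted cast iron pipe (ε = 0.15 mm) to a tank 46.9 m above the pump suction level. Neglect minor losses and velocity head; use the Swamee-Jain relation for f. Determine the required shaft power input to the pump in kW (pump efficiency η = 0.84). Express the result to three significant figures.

V = 4Q/(πD²) = 3.476 m/s; Re = 6.05×10^5; ε/D = 3.80×10^-4; f = 0.01679
h_f = f(L/D)V²/2g = 1.066 m
Total head H = z + h_f = 46.9 + 1.066 = 47.97 m
P_hyd = ρgQH = 816.0·9.81·0.426·47.97 = 163.6 kW
P_shaft = P_hyd/η = 163.6/0.84 = 194.7 kW

P_shaft ≈ 195 kW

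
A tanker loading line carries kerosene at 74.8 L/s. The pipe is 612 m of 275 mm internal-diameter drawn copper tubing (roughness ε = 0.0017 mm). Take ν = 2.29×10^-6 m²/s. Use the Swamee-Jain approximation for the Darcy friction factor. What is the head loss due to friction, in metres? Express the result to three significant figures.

V = 4Q/(πD²) = 4·0.0748/(π·0.275²) = 1.259 m/s
Re = VD/ν = 1.259·0.275/2.29×10^-6 = 1.51×10^5 → turbulent
ε/D = 0.0017/275 = 6.18×10^-6
Swamee-Jain: f = 0.01646
h_f = f(L/D)V²/(2g) = 0.01646·(612/0.275)·1.259²/(2·9.81) = 2.961 m

h_f ≈ 2.96 m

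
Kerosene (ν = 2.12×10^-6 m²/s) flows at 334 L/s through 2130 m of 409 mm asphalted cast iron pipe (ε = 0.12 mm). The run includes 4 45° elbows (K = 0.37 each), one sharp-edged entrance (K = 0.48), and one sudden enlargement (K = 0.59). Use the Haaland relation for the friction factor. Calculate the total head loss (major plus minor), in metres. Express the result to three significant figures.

H_L ≈ 28.5 m

V = 4Q/(πD²) = 2.542 m/s; V²/2g = 0.3294 m
Re = 4.90×10^5, ε/D = 2.93×10^-4 → f = 0.01612 (Haaland)
Major: h_f = f(L/D)·V²/2g = 0.01612·5208·0.3294 = 27.66 m
Minor: ΣK = 2.55; h_m = ΣK·V²/2g = 0.8400 m
Total H_L = 27.66 + 0.8400 = 28.50 m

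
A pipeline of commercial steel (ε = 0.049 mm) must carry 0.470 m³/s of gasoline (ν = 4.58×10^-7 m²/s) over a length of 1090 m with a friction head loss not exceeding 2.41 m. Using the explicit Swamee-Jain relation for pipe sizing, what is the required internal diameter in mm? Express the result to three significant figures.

Swamee-Jain (Type III): D = 0.66·[ε^1.25·(LQ²/(gh_f))^4.75 + ν·Q^9.4·(L/(gh_f))^5.2]^0.04
LQ²/(gh_f) = 10.18; L/(gh_f) = 46.10
Term 1 = ε^1.25·(…)^4.75 = 0.251; Term 2 = ν·Q^9.4·(…)^5.2 = 0.170
D = 0.66·(0.251 + 0.170)^0.04 = 0.6376 m = 638 mm
Check: V = 1.47 m/s, Re = 2.05×10^6, f = 0.01243, h_f = 2.35 m ≈ 2.41 m ✓

D ≈ 638 mm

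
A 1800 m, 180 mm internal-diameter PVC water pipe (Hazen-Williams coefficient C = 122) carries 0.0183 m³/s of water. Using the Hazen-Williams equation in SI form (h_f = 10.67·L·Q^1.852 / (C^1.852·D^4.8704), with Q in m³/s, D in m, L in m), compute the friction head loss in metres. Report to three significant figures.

h_f ≈ 6.74 m

h_f = 10.67·1800·0.0183^1.852 / (122^1.852·0.180^4.8704) = 6.740 m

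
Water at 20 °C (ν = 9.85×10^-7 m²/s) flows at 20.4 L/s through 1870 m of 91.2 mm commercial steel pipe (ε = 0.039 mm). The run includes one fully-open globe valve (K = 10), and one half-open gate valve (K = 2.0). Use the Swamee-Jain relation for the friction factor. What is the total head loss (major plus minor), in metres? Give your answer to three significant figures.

V = 4Q/(πD²) = 3.123 m/s; V²/2g = 0.4971 m
Re = 2.89×10^5, ε/D = 4.28×10^-4 → f = 0.01795 (Swamee-Jain)
Major: h_f = f(L/D)·V²/2g = 0.01795·20504·0.4971 = 182.9 m
Minor: ΣK = 12.0; h_m = ΣK·V²/2g = 5.965 m
Total H_L = 182.9 + 5.965 = 188.9 m

H_L ≈ 189 m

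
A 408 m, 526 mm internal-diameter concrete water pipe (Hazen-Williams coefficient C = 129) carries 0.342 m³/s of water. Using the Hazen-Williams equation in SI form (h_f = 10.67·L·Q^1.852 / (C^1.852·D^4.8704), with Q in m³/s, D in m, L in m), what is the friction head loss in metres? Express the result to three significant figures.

h_f = 10.67·408·0.342^1.852 / (129^1.852·0.526^4.8704) = 1.682 m

h_f ≈ 1.68 m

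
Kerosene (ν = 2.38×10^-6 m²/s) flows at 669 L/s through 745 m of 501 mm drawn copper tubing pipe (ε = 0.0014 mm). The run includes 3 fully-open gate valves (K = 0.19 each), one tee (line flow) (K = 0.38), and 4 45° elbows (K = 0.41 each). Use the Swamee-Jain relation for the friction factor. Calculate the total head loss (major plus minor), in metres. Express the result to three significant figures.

V = 4Q/(πD²) = 3.394 m/s; V²/2g = 0.5870 m
Re = 7.14×10^5, ε/D = 2.79×10^-6 → f = 0.01235 (Swamee-Jain)
Major: h_f = f(L/D)·V²/2g = 0.01235·1487·0.5870 = 10.78 m
Minor: ΣK = 2.59; h_m = ΣK·V²/2g = 1.520 m
Total H_L = 10.78 + 1.520 = 12.30 m

H_L ≈ 12.3 m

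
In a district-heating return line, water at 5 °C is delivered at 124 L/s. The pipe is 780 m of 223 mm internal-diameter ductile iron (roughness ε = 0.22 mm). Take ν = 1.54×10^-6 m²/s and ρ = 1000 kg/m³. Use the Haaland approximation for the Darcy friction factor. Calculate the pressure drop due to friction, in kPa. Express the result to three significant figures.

V = 4Q/(πD²) = 4·0.124/(π·0.223²) = 3.175 m/s
Re = VD/ν = 3.175·0.223/1.54×10^-6 = 4.60×10^5 → turbulent
ε/D = 0.22/223 = 9.87×10^-4
Haaland: f = 0.02018
h_f = f(L/D)V²/(2g) = 0.02018·(780/0.223)·3.175²/(2·9.81) = 36.27 m
Δp = ρg·h_f = 1000·9.81·36.27 = 355.8 kPa

Δp ≈ 356 kPa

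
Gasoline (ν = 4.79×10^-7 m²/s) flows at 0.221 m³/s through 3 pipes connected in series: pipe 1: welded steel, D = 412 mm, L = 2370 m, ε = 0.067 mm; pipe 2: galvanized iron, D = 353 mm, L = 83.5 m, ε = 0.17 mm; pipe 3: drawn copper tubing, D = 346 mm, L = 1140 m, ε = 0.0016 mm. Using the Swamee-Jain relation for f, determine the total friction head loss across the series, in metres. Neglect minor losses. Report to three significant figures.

Pipe 1: V = 1.658 m/s, Re = 1.43×10^6, ε/D = 1.63×10^-4, f = 0.01405, h_1 = f(L/D)V²/2g = 11.32 m
Pipe 2: V = 2.258 m/s, Re = 1.66×10^6, ε/D = 4.82×10^-4, f = 0.01696, h_2 = f(L/D)V²/2g = 1.042 m
Pipe 3: V = 2.350 m/s, Re = 1.70×10^6, ε/D = 4.62×10^-6, f = 0.01080, h_3 = f(L/D)V²/2g = 10.02 m
Series → Q common, losses add: H = Σh = 22.38 m

H ≈ 22.4 m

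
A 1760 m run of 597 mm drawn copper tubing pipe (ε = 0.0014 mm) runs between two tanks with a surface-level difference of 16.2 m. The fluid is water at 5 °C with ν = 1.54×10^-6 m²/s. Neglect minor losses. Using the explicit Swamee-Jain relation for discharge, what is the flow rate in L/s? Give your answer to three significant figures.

Q ≈ 862 L/s

Swamee-Jain (Type II): Q = -0.965·√(gD⁵h_f/L)·ln[ε/(3.7D) + √(3.17ν²L/(gD³h_f))]
√(gD⁵h_f/L) = √(9.81·0.597⁵·16.2/1760) = 0.08275
ε/(3.7D) = 6.34×10^-7; √(3.17ν²L/(gD³h_f)) = 1.98×10^-5
Q = -0.965·0.08275·ln(2.042×10^-5) = 0.8624 m³/s
Check: V = 3.08 m/s, Re = 1.19×10^6, f = 0.01133, h_f = 16.2 m ≈ 16.2 m ✓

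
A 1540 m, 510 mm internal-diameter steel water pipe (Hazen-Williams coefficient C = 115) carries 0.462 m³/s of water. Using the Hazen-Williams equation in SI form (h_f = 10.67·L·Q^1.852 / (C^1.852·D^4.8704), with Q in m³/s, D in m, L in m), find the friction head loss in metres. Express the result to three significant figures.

h_f = 10.67·1540·0.462^1.852 / (115^1.852·0.510^4.8704) = 15.94 m

h_f ≈ 15.9 m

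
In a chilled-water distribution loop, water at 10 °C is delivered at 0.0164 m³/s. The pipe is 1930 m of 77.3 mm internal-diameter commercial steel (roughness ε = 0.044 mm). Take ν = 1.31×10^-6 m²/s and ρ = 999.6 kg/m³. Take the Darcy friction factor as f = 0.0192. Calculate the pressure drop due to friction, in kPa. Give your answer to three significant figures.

Δp ≈ 2930 kPa

V = 4Q/(πD²) = 4·0.0164/(π·0.0773²) = 3.495 m/s
h_f = f(L/D)V²/(2g) = 0.01920·(1930/0.0773)·3.495²/(2·9.81) = 298.4 m
Δp = ρg·h_f = 999.6·9.81·298.4 = 2926 kPa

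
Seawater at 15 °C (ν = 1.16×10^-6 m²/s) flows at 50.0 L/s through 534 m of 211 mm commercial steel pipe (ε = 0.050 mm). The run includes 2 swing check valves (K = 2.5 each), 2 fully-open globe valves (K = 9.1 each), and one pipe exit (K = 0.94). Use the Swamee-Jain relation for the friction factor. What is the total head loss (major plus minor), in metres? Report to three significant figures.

V = 4Q/(πD²) = 1.430 m/s; V²/2g = 0.1042 m
Re = 2.60×10^5, ε/D = 2.37×10^-4 → f = 0.01685 (Swamee-Jain)
Major: h_f = f(L/D)·V²/2g = 0.01685·2531·0.1042 = 4.445 m
Minor: ΣK = 24.1; h_m = ΣK·V²/2g = 2.516 m
Total H_L = 4.445 + 2.516 = 6.961 m

H_L ≈ 6.96 m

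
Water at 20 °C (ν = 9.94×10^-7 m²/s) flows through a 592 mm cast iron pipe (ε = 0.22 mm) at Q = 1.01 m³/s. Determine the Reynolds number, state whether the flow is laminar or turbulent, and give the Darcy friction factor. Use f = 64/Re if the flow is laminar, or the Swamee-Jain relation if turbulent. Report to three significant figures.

Re ≈ 2.19×10^6; turbulent; f ≈ 0.0160

V = 4Q/(πD²) = 3.669 m/s
Re = VD/ν = 3.669·0.592/9.94×10^-7 = 2.19×10^6
Re > 4000 → turbulent; ε/D = 3.72×10^-4
Swamee-Jain: f = 0.01601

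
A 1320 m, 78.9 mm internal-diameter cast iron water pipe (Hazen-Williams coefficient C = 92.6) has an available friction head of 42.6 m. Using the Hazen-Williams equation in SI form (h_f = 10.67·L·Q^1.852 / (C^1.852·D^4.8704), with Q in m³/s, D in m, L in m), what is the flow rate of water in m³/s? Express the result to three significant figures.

Q ≈ 0.00508 m³/s

Rearranging: Q = [h_f·C^1.852·D^4.8704 / (10.67·L)]^(1/1.852)
Q = [42.6·92.6^1.852·0.0789^4.8704 / (10.67·1320)]^0.540 = 0.005079 m³/s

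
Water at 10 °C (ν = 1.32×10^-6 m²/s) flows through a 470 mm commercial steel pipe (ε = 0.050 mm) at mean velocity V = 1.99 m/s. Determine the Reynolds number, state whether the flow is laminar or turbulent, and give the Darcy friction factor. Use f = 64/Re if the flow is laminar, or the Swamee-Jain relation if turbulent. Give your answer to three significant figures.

Re = VD/ν = 1.990·0.470/1.32×10^-6 = 7.09×10^5
Re > 4000 → turbulent; ε/D = 1.06×10^-4
Swamee-Jain: f = 0.01402

Re ≈ 7.09×10^5; turbulent; f ≈ 0.0140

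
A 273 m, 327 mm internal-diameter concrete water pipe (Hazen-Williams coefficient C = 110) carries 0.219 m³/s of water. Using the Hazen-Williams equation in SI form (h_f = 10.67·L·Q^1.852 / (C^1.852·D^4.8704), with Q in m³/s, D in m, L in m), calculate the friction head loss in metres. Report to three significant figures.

h_f = 10.67·273·0.219^1.852 / (110^1.852·0.327^4.8704) = 6.707 m

h_f ≈ 6.71 m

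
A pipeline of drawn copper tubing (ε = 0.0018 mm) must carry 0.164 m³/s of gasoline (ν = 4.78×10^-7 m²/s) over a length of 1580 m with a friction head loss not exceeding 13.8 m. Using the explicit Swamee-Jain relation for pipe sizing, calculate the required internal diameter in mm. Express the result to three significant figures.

Swamee-Jain (Type III): D = 0.66·[ε^1.25·(LQ²/(gh_f))^4.75 + ν·Q^9.4·(L/(gh_f))^5.2]^0.04
LQ²/(gh_f) = 0.3139; L/(gh_f) = 11.67
Term 1 = ε^1.25·(…)^4.75 = 2.68×10^-10; Term 2 = ν·Q^9.4·(…)^5.2 = 7.05×10^-9
D = 0.66·(2.68×10^-10 + 7.05×10^-9)^0.04 = 0.3120 m = 312 mm
Check: V = 2.15 m/s, Re = 1.40×10^6, f = 0.01115, h_f = 13.3 m ≈ 13.8 m ✓

D ≈ 312 mm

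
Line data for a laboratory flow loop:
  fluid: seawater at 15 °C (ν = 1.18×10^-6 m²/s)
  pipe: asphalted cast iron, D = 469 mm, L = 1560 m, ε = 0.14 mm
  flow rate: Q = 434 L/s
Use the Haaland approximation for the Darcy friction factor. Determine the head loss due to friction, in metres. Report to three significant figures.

V = 4Q/(πD²) = 4·0.434/(π·0.469²) = 2.512 m/s
Re = VD/ν = 2.512·0.469/1.18×10^-6 = 9.98×10^5 → turbulent
ε/D = 0.14/469 = 2.99×10^-4
Haaland: f = 0.01559
h_f = f(L/D)V²/(2g) = 0.01559·(1560/0.469)·2.512²/(2·9.81) = 16.68 m

h_f ≈ 16.7 m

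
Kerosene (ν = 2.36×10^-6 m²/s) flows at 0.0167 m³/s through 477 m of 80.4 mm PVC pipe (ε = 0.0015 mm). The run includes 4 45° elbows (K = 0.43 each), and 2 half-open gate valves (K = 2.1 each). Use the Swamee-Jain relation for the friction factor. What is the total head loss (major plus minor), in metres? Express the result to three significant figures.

V = 4Q/(πD²) = 3.289 m/s; V²/2g = 0.5515 m
Re = 1.12×10^5, ε/D = 1.87×10^-5 → f = 0.01757 (Swamee-Jain)
Major: h_f = f(L/D)·V²/2g = 0.01757·5933·0.5515 = 57.48 m
Minor: ΣK = 5.92; h_m = ΣK·V²/2g = 3.265 m
Total H_L = 57.48 + 3.265 = 60.74 m

H_L ≈ 60.7 m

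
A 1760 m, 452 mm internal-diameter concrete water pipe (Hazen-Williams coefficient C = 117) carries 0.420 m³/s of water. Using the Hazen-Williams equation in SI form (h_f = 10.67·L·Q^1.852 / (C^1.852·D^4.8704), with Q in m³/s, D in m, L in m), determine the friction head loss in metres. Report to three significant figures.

h_f = 10.67·1760·0.420^1.852 / (117^1.852·0.452^4.8704) = 26.62 m

h_f ≈ 26.6 m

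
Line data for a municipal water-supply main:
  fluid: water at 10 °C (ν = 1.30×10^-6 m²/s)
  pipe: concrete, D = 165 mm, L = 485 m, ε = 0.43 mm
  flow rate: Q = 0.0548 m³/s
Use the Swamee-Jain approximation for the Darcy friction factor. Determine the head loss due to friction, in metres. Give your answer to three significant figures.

V = 4Q/(πD²) = 4·0.0548/(π·0.165²) = 2.563 m/s
Re = VD/ν = 2.563·0.165/1.30×10^-6 = 3.25×10^5 → turbulent
ε/D = 0.43/165 = 0.00261
Swamee-Jain: f = 0.02576
h_f = f(L/D)V²/(2g) = 0.02576·(485/0.165)·2.563²/(2·9.81) = 25.35 m

h_f ≈ 25.4 m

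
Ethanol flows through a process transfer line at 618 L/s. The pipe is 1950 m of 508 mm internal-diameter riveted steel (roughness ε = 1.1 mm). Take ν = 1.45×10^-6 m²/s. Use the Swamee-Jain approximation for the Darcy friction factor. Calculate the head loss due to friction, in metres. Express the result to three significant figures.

h_f ≈ 43.9 m

V = 4Q/(πD²) = 4·0.618/(π·0.508²) = 3.049 m/s
Re = VD/ν = 3.049·0.508/1.45×10^-6 = 1.07×10^6 → turbulent
ε/D = 1.1/508 = 0.00217
Swamee-Jain: f = 0.02416
h_f = f(L/D)V²/(2g) = 0.02416·(1950/0.508)·3.049²/(2·9.81) = 43.94 m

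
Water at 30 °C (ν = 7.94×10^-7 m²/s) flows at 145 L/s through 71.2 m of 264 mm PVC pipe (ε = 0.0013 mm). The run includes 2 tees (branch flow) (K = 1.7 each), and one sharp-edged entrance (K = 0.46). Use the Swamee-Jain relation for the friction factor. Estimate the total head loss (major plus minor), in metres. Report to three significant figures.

V = 4Q/(πD²) = 2.649 m/s; V²/2g = 0.3576 m
Re = 8.81×10^5, ε/D = 4.92×10^-6 → f = 0.01197 (Swamee-Jain)
Major: h_f = f(L/D)·V²/2g = 0.01197·269.7·0.3576 = 1.155 m
Minor: ΣK = 3.86; h_m = ΣK·V²/2g = 1.380 m
Total H_L = 1.155 + 1.380 = 2.535 m

H_L ≈ 2.54 m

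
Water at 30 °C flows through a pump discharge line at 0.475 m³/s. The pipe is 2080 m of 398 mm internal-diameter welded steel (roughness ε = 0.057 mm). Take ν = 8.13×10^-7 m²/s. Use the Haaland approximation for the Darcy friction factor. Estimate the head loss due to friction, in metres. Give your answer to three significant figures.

h_f ≈ 52.3 m

V = 4Q/(πD²) = 4·0.475/(π·0.398²) = 3.818 m/s
Re = VD/ν = 3.818·0.398/8.13×10^-7 = 1.87×10^6 → turbulent
ε/D = 0.057/398 = 1.43×10^-4
Haaland: f = 0.01347
h_f = f(L/D)V²/(2g) = 0.01347·(2080/0.398)·3.818²/(2·9.81) = 52.31 m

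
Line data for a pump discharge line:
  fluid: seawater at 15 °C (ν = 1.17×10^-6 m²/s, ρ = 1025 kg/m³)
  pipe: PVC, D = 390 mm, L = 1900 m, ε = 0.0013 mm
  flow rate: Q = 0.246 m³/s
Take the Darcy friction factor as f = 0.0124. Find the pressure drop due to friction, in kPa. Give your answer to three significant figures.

V = 4Q/(πD²) = 4·0.246/(π·0.390²) = 2.059 m/s
h_f = f(L/D)V²/(2g) = 0.01240·(1900/0.390)·2.059²/(2·9.81) = 13.06 m
Δp = ρg·h_f = 1025·9.81·13.06 = 131.3 kPa

Δp ≈ 131 kPa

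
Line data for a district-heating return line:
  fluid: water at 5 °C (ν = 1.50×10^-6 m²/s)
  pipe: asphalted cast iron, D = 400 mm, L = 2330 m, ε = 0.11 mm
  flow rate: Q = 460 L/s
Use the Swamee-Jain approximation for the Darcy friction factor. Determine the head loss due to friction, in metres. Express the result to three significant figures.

V = 4Q/(πD²) = 4·0.460/(π·0.400²) = 3.661 m/s
Re = VD/ν = 3.661·0.400/1.50×10^-6 = 9.76×10^5 → turbulent
ε/D = 0.11/400 = 2.75×10^-4
Swamee-Jain: f = 0.01555
h_f = f(L/D)V²/(2g) = 0.01555·(2330/0.400)·3.661²/(2·9.81) = 61.84 m

h_f ≈ 61.8 m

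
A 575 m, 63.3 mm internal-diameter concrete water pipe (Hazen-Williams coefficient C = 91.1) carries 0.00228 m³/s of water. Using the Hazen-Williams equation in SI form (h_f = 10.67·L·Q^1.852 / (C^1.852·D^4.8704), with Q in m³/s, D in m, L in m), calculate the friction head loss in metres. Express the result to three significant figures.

h_f ≈ 12.7 m

h_f = 10.67·575·0.00228^1.852 / (91.1^1.852·0.0633^4.8704) = 12.69 m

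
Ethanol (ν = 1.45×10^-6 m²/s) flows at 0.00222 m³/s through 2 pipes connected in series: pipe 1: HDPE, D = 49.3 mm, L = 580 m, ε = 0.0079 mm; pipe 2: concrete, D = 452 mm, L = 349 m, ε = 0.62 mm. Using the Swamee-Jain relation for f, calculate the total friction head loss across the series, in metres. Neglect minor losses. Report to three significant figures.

H ≈ 18.2 m

Pipe 1: V = 1.163 m/s, Re = 3.95×10^4, ε/D = 1.60×10^-4, f = 0.02247, h_1 = f(L/D)V²/2g = 18.22 m
Pipe 2: V = 0.01384 m/s, Re = 4310, ε/D = 0.00137, f = 0.04121, h_2 = f(L/D)V²/2g = 3.105×10^-4 m
Series → Q common, losses add: H = Σh = 18.22 m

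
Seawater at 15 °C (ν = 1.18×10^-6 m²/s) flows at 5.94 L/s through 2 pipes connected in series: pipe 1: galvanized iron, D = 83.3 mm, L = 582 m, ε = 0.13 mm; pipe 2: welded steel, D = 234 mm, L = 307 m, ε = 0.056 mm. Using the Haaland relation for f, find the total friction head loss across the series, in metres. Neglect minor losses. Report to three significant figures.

Pipe 1: V = 1.090 m/s, Re = 7.69×10^4, ε/D = 0.00156, f = 0.02422, h_1 = f(L/D)V²/2g = 10.24 m
Pipe 2: V = 0.1381 m/s, Re = 2.74×10^4, ε/D = 2.39×10^-4, f = 0.02433, h_2 = f(L/D)V²/2g = 0.03104 m
Series → Q common, losses add: H = Σh = 10.28 m

H ≈ 10.3 m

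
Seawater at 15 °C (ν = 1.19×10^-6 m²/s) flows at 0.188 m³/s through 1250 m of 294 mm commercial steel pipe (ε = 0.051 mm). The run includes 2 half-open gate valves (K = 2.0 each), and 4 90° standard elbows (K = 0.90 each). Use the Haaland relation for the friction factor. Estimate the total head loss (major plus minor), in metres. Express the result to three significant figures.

H_L ≈ 27.3 m

V = 4Q/(πD²) = 2.769 m/s; V²/2g = 0.3909 m
Re = 6.84×10^5, ε/D = 1.73×10^-4 → f = 0.01465 (Haaland)
Major: h_f = f(L/D)·V²/2g = 0.01465·4252·0.3909 = 24.35 m
Minor: ΣK = 7.60; h_m = ΣK·V²/2g = 2.971 m
Total H_L = 24.35 + 2.971 = 27.33 m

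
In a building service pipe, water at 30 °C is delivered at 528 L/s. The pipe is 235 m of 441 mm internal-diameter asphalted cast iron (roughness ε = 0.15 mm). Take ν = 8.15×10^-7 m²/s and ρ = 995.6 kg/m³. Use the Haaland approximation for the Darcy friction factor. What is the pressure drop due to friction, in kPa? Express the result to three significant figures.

V = 4Q/(πD²) = 4·0.528/(π·0.441²) = 3.457 m/s
Re = VD/ν = 3.457·0.441/8.15×10^-7 = 1.87×10^6 → turbulent
ε/D = 0.15/441 = 3.40×10^-4
Haaland: f = 0.01569
h_f = f(L/D)V²/(2g) = 0.01569·(235/0.441)·3.457²/(2·9.81) = 5.093 m
Δp = ρg·h_f = 995.6·9.81·5.093 = 49.75 kPa

Δp ≈ 49.7 kPa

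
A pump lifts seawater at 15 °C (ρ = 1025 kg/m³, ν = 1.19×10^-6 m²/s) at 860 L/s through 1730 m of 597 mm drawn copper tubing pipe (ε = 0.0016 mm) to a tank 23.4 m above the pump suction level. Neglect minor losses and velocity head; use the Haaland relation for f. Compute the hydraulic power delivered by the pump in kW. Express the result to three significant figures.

V = 4Q/(πD²) = 3.072 m/s; Re = 1.54×10^6; ε/D = 2.68×10^-6; f = 0.01085
h_f = f(L/D)V²/2g = 15.12 m
Total head H = z + h_f = 23.4 + 15.12 = 38.52 m
P_hyd = ρgQH = 1025·9.81·0.860·38.52 = 333.1 kW

P_hyd ≈ 333 kW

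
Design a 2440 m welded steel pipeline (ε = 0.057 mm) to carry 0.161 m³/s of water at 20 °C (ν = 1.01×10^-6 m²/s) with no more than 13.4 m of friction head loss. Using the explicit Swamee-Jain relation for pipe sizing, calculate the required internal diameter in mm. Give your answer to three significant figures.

Swamee-Jain (Type III): D = 0.66·[ε^1.25·(LQ²/(gh_f))^4.75 + ν·Q^9.4·(L/(gh_f))^5.2]^0.04
LQ²/(gh_f) = 0.4811; L/(gh_f) = 18.56
Term 1 = ε^1.25·(…)^4.75 = 1.53×10^-7; Term 2 = ν·Q^9.4·(…)^5.2 = 1.40×10^-7
D = 0.66·(1.53×10^-7 + 1.40×10^-7)^0.04 = 0.3616 m = 362 mm
Check: V = 1.57 m/s, Re = 5.61×10^5, f = 0.01494, h_f = 12.6 m ≈ 13.4 m ✓

D ≈ 362 mm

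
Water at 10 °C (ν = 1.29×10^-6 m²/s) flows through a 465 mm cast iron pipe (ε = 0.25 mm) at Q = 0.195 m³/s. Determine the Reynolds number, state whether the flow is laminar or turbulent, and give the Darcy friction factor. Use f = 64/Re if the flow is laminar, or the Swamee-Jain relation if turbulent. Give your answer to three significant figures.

Re ≈ 4.14×10^5; turbulent; f ≈ 0.0182

V = 4Q/(πD²) = 1.148 m/s
Re = VD/ν = 1.148·0.465/1.29×10^-6 = 4.14×10^5
Re > 4000 → turbulent; ε/D = 5.38×10^-4
Swamee-Jain: f = 0.01818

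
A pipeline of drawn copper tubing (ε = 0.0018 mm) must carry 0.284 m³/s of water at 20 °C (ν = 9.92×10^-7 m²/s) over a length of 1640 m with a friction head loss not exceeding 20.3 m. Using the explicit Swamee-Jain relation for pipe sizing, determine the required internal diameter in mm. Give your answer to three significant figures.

Swamee-Jain (Type III): D = 0.66·[ε^1.25·(LQ²/(gh_f))^4.75 + ν·Q^9.4·(L/(gh_f))^5.2]^0.04
LQ²/(gh_f) = 0.6642; L/(gh_f) = 8.235
Term 1 = ε^1.25·(…)^4.75 = 9.44×10^-9; Term 2 = ν·Q^9.4·(…)^5.2 = 4.16×10^-7
D = 0.66·(9.44×10^-9 + 4.16×10^-7)^0.04 = 0.3670 m = 367 mm
Check: V = 2.68 m/s, Re = 9.93×10^5, f = 0.01174, h_f = 19.3 m ≈ 20.3 m ✓

D ≈ 367 mm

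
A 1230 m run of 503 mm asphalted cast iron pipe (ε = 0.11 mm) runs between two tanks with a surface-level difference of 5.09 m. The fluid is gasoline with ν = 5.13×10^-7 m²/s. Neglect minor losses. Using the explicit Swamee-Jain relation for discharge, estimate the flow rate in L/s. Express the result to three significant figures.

Swamee-Jain (Type II): Q = -0.965·√(gD⁵h_f/L)·ln[ε/(3.7D) + √(3.17ν²L/(gD³h_f))]
√(gD⁵h_f/L) = √(9.81·0.503⁵·5.09/1230) = 0.03615
ε/(3.7D) = 5.91×10^-5; √(3.17ν²L/(gD³h_f)) = 1.27×10^-5
Q = -0.965·0.03615·ln(7.181×10^-5) = 0.3329 m³/s
Check: V = 1.68 m/s, Re = 1.64×10^6, f = 0.01464, h_f = 5.12 m ≈ 5.09 m ✓

Q ≈ 333 L/s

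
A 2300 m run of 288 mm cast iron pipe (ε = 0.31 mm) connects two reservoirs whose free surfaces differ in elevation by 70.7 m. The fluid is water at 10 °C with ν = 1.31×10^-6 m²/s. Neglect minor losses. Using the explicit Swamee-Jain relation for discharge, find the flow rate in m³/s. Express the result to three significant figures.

Swamee-Jain (Type II): Q = -0.965·√(gD⁵h_f/L)·ln[ε/(3.7D) + √(3.17ν²L/(gD³h_f))]
√(gD⁵h_f/L) = √(9.81·0.288⁵·70.7/2300) = 0.02444
ε/(3.7D) = 2.91×10^-4; √(3.17ν²L/(gD³h_f)) = 2.75×10^-5
Q = -0.965·0.02444·ln(3.184×10^-4) = 0.1899 m³/s
Check: V = 2.92 m/s, Re = 6.41×10^5, f = 0.02055, h_f = 71.1 m ≈ 70.7 m ✓

Q ≈ 0.190 m³/s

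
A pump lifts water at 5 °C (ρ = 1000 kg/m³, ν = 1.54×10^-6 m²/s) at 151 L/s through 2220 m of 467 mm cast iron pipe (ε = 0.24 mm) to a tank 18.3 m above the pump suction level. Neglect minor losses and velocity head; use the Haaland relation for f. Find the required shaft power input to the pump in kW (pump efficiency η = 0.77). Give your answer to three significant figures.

V = 4Q/(πD²) = 0.8816 m/s; Re = 2.67×10^5; ε/D = 5.14×10^-4; f = 0.01829
h_f = f(L/D)V²/2g = 3.445 m
Total head H = z + h_f = 18.3 + 3.445 = 21.74 m
P_hyd = ρgQH = 1000·9.81·0.151·21.74 = 32.21 kW
P_shaft = P_hyd/η = 32.21/0.77 = 41.83 kW

P_shaft ≈ 41.8 kW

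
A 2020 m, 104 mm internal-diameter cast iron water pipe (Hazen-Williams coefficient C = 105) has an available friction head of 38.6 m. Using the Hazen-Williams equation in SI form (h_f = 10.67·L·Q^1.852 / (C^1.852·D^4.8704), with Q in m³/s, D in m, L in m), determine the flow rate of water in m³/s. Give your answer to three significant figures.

Rearranging: Q = [h_f·C^1.852·D^4.8704 / (10.67·L)]^(1/1.852)
Q = [38.6·105^1.852·0.104^4.8704 / (10.67·2020)]^0.540 = 0.008973 m³/s

Q ≈ 0.00897 m³/s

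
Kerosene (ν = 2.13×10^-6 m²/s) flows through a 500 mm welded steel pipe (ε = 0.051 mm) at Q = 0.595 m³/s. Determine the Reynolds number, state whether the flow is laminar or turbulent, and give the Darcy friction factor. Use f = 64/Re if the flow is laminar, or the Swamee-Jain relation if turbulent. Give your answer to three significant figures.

V = 4Q/(πD²) = 3.030 m/s
Re = VD/ν = 3.030·0.500/2.13×10^-6 = 7.11×10^5
Re > 4000 → turbulent; ε/D = 1.02×10^-4
Swamee-Jain: f = 0.01396

Re ≈ 7.11×10^5; turbulent; f ≈ 0.0140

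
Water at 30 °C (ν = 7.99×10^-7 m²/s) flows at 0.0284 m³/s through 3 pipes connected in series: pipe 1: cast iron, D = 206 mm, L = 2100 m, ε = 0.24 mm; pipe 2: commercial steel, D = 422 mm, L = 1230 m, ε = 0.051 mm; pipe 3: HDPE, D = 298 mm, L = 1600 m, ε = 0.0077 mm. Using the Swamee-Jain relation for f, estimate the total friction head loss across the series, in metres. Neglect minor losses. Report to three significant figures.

Pipe 1: V = 0.8521 m/s, Re = 2.20×10^5, ε/D = 0.00117, f = 0.02171, h_1 = f(L/D)V²/2g = 8.191 m
Pipe 2: V = 0.2031 m/s, Re = 1.07×10^5, ε/D = 1.21×10^-4, f = 0.01834, h_2 = f(L/D)V²/2g = 0.1123 m
Pipe 3: V = 0.4072 m/s, Re = 1.52×10^5, ε/D = 2.58×10^-5, f = 0.01660, h_3 = f(L/D)V²/2g = 0.7532 m
Series → Q common, losses add: H = Σh = 9.056 m

H ≈ 9.06 m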